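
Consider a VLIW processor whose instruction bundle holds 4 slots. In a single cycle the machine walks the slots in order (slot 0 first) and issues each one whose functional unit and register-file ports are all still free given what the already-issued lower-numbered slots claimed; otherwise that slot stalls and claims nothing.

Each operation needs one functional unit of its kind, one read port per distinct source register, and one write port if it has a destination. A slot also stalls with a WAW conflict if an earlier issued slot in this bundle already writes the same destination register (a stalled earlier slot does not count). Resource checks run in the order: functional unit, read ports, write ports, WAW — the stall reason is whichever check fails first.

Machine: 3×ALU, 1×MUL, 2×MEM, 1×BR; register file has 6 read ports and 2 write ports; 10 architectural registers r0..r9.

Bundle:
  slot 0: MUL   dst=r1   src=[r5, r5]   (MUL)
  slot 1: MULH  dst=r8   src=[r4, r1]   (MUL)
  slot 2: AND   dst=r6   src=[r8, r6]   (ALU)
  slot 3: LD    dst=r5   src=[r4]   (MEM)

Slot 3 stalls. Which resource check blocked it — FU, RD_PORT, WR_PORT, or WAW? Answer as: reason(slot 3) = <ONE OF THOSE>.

reason(slot 3) = WR_PORT

[0] MUL needs rd=1 wr=1: ok; after: ALU=3 MUL=0 MEM=2 BR=1, R=5, W=1
[1] MUL needs rd=2 wr=1: FU; after: ALU=3 MUL=0 MEM=2 BR=1, R=5, W=1
[2] ALU needs rd=2 wr=1: ok; after: ALU=2 MUL=0 MEM=2 BR=1, R=3, W=0
[3] MEM needs rd=1 wr=1: WR_PORT; after: ALU=2 MUL=0 MEM=2 BR=1, R=3, W=0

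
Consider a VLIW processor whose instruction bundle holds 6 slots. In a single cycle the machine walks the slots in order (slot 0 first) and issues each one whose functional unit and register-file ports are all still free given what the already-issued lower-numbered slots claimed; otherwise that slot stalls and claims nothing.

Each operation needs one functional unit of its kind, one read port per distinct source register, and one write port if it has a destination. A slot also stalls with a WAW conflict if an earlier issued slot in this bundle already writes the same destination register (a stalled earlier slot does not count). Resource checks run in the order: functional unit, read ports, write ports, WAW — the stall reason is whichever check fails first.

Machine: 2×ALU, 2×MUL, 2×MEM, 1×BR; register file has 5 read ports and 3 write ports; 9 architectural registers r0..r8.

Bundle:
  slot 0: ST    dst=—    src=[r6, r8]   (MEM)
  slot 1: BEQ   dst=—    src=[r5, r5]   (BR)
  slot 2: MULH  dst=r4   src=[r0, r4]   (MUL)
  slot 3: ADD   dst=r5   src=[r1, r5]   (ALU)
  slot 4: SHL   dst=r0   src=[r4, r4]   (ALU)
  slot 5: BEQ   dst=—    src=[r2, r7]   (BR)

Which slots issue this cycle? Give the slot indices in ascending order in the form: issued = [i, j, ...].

#0 MEM src=r6,r8 dispatched  <A:2 Mu:2 Ld:1 B:1 rd:3 wr:3>
#1 BR src=r5,r5 dispatched  <A:2 Mu:2 Ld:1 B:0 rd:2 wr:3>
#2 MUL src=r0,r4 dispatched  <A:2 Mu:1 Ld:1 B:0 rd:0 wr:2>
#3 ALU src=r1,r5 held:RD_PORT  <A:2 Mu:1 Ld:1 B:0 rd:0 wr:2>
#4 ALU src=r4,r4 held:RD_PORT  <A:2 Mu:1 Ld:1 B:0 rd:0 wr:2>
#5 BR src=r2,r7 held:FU  <A:2 Mu:1 Ld:1 B:0 rd:0 wr:2>

issued = [0, 1, 2]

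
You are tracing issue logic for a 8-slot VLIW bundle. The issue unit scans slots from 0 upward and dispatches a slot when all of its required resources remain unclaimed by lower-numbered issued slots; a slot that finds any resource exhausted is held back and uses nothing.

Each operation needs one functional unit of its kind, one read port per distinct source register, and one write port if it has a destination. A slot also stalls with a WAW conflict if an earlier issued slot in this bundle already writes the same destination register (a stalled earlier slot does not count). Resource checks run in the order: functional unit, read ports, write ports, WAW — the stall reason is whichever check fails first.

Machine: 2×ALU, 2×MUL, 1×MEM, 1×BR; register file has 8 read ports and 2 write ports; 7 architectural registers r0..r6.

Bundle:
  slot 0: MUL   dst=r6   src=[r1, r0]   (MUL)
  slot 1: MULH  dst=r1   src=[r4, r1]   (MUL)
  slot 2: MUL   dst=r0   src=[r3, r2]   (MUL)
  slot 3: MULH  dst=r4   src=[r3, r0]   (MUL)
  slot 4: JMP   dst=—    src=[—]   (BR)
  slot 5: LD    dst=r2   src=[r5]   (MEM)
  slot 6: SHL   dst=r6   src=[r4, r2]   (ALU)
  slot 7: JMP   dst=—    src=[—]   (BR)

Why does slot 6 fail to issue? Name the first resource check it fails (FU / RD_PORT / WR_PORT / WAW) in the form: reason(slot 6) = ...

reason(slot 6) = WR_PORT

(0) want 1×MUL +2rd +1wr — yes → AL2|MU1|ME1|BR1|rd6|wr1
(1) want 1×MUL +2rd +1wr — yes → AL2|MU0|ME1|BR1|rd4|wr0
(2) want 1×MUL +2rd +1wr — FU → AL2|MU0|ME1|BR1|rd4|wr0
(3) want 1×MUL +2rd +1wr — FU → AL2|MU0|ME1|BR1|rd4|wr0
(4) want 1×BR +0rd +0wr — yes → AL2|MU0|ME1|BR0|rd4|wr0
(5) want 1×MEM +1rd +1wr — WR_PORT → AL2|MU0|ME1|BR0|rd4|wr0
(6) want 1×ALU +2rd +1wr — WR_PORT → AL2|MU0|ME1|BR0|rd4|wr0
(7) want 1×BR +0rd +0wr — FU → AL2|MU0|ME1|BR0|rd4|wr0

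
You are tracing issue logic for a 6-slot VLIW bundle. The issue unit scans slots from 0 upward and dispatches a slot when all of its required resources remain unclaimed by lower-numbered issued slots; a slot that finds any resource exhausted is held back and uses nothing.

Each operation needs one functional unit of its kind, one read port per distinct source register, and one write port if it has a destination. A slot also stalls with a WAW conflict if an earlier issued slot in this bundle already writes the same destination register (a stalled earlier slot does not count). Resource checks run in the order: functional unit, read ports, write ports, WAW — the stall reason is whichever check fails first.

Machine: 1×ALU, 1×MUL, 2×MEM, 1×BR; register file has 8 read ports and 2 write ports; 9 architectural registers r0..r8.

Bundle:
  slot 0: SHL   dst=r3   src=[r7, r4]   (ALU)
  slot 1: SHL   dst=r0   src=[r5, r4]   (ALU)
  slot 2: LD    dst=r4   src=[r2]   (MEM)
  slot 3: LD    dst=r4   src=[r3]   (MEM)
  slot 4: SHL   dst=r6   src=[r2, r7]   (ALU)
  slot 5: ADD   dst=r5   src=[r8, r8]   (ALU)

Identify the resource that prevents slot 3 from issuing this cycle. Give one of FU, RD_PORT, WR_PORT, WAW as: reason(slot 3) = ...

[0] ALU needs rd=2 wr=1: ok; after: ALU=0 MUL=1 MEM=2 BR=1, R=6, W=1
[1] ALU needs rd=2 wr=1: FU; after: ALU=0 MUL=1 MEM=2 BR=1, R=6, W=1
[2] MEM needs rd=1 wr=1: ok; after: ALU=0 MUL=1 MEM=1 BR=1, R=5, W=0
[3] MEM needs rd=1 wr=1: WR_PORT; after: ALU=0 MUL=1 MEM=1 BR=1, R=5, W=0
[4] ALU needs rd=2 wr=1: FU; after: ALU=0 MUL=1 MEM=1 BR=1, R=5, W=0
[5] ALU needs rd=1 wr=1: FU; after: ALU=0 MUL=1 MEM=1 BR=1, R=5, W=0

reason(slot 3) = WR_PORT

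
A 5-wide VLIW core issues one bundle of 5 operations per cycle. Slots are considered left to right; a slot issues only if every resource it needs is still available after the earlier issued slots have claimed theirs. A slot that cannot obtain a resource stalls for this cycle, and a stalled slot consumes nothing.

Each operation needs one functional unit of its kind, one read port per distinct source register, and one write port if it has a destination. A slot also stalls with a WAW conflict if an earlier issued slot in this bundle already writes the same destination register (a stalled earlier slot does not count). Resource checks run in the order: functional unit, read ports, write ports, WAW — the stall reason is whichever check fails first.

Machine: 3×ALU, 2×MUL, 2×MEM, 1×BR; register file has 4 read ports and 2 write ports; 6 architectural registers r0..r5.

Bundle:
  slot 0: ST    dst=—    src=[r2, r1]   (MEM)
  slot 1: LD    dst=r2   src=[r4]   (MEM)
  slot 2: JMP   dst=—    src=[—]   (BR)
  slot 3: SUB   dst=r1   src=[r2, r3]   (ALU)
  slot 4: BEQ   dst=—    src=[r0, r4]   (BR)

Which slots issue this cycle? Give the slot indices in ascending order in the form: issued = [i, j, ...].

  0. MEM ⇒ go  {3A/2Mu/1Ld/1B | 2r 2w}
  1. MEM→r2 ⇒ go  {3A/2Mu/0Ld/1B | 1r 1w}
  2. BR ⇒ go  {3A/2Mu/0Ld/0B | 1r 1w}
  3. ALU→r1 ⇒ no(RD_PORT)  {3A/2Mu/0Ld/0B | 1r 1w}
  4. BR ⇒ no(FU)  {3A/2Mu/0Ld/0B | 1r 1w}

issued = [0, 1, 2]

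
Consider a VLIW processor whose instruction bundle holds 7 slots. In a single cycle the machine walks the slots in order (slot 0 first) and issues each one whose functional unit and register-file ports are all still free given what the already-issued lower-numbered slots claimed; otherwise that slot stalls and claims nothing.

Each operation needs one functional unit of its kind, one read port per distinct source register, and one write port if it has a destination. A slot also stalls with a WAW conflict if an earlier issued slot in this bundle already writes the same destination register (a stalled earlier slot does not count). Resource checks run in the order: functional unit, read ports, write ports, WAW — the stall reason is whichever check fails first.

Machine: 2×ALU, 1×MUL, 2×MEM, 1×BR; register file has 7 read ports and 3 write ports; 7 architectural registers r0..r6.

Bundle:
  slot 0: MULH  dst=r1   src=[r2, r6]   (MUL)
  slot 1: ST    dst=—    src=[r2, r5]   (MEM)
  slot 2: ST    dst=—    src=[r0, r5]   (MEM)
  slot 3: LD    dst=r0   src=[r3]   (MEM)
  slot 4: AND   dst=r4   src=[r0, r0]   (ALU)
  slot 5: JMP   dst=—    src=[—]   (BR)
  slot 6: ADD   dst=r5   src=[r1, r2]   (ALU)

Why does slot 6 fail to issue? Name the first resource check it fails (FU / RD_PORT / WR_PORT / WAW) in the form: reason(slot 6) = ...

reason(slot 6) = RD_PORT

#0 MUL src=r2,r6 dispatched  <A:2 Mu:0 Ld:2 B:1 rd:5 wr:2>
#1 MEM src=r2,r5 dispatched  <A:2 Mu:0 Ld:1 B:1 rd:3 wr:2>
#2 MEM src=r0,r5 dispatched  <A:2 Mu:0 Ld:0 B:1 rd:1 wr:2>
#3 MEM src=r3 held:FU  <A:2 Mu:0 Ld:0 B:1 rd:1 wr:2>
#4 ALU src=r0,r0 dispatched  <A:1 Mu:0 Ld:0 B:1 rd:0 wr:1>
#5 BR src=- dispatched  <A:1 Mu:0 Ld:0 B:0 rd:0 wr:1>
#6 ALU src=r1,r2 held:RD_PORT  <A:1 Mu:0 Ld:0 B:0 rd:0 wr:1>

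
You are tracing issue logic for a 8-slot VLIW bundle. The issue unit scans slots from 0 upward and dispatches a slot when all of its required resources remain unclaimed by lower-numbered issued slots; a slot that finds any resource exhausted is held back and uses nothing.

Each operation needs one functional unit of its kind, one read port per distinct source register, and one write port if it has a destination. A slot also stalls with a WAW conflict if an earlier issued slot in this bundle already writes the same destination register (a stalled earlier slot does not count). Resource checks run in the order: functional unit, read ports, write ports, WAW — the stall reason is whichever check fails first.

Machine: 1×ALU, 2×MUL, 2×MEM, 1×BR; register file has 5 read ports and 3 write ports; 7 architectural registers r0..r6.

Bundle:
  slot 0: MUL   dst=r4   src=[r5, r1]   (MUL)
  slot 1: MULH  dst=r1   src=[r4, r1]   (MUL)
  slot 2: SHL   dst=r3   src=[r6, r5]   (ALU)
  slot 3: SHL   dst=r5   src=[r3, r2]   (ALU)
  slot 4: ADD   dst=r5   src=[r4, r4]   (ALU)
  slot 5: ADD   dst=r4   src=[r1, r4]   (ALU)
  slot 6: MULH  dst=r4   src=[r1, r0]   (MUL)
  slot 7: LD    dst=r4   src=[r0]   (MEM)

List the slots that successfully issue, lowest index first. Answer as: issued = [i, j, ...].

(0) want 1×MUL +2rd +1wr — yes → AL1|MU1|ME2|BR1|rd3|wr2
(1) want 1×MUL +2rd +1wr — yes → AL1|MU0|ME2|BR1|rd1|wr1
(2) want 1×ALU +2rd +1wr — RD_PORT → AL1|MU0|ME2|BR1|rd1|wr1
(3) want 1×ALU +2rd +1wr — RD_PORT → AL1|MU0|ME2|BR1|rd1|wr1
(4) want 1×ALU +1rd +1wr — yes → AL0|MU0|ME2|BR1|rd0|wr0
(5) want 1×ALU +2rd +1wr — FU → AL0|MU0|ME2|BR1|rd0|wr0
(6) want 1×MUL +2rd +1wr — FU → AL0|MU0|ME2|BR1|rd0|wr0
(7) want 1×MEM +1rd +1wr — RD_PORT → AL0|MU0|ME2|BR1|rd0|wr0

issued = [0, 1, 4]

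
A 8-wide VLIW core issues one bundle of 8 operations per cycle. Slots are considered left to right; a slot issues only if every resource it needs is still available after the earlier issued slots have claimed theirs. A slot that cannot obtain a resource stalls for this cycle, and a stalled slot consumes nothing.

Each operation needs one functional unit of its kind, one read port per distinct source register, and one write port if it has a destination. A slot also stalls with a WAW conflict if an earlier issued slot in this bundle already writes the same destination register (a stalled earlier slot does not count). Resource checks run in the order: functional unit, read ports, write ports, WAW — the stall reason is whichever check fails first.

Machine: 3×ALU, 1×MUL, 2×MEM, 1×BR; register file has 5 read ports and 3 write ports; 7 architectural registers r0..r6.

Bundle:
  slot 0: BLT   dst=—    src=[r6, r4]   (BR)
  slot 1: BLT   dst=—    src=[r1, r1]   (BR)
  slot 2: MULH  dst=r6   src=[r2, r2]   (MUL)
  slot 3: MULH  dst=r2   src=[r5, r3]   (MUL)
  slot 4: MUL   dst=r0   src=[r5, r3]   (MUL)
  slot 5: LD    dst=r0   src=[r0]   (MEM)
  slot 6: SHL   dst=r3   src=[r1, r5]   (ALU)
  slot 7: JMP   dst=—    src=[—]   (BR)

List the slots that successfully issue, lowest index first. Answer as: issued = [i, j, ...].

issued = [0, 2, 5]

(0) want 1×BR +2rd +0wr — yes → AL3|MU1|ME2|BR0|rd3|wr3
(1) want 1×BR +1rd +0wr — FU → AL3|MU1|ME2|BR0|rd3|wr3
(2) want 1×MUL +1rd +1wr — yes → AL3|MU0|ME2|BR0|rd2|wr2
(3) want 1×MUL +2rd +1wr — FU → AL3|MU0|ME2|BR0|rd2|wr2
(4) want 1×MUL +2rd +1wr — FU → AL3|MU0|ME2|BR0|rd2|wr2
(5) want 1×MEM +1rd +1wr — yes → AL3|MU0|ME1|BR0|rd1|wr1
(6) want 1×ALU +2rd +1wr — RD_PORT → AL3|MU0|ME1|BR0|rd1|wr1
(7) want 1×BR +0rd +0wr — FU → AL3|MU0|ME1|BR0|rd1|wr1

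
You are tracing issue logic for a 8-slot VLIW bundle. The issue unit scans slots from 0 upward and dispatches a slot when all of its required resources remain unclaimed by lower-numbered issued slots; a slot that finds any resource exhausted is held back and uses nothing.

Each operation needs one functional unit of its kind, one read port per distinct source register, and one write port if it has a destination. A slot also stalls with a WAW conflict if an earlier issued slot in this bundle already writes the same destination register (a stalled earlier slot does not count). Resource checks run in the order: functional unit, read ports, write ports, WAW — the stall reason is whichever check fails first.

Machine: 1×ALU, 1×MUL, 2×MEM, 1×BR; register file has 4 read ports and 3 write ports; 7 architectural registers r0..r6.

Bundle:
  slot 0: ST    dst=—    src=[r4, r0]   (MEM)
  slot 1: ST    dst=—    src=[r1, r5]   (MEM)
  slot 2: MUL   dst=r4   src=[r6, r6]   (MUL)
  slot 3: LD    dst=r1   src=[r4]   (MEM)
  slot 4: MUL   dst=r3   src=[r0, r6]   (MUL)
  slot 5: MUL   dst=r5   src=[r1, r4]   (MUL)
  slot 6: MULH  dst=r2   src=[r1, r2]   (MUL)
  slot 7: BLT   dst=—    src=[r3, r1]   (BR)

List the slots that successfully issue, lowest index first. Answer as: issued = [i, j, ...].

issued = [0, 1]

#0 MEM src=r4,r0 dispatched  <A:1 Mu:1 Ld:1 B:1 rd:2 wr:3>
#1 MEM src=r1,r5 dispatched  <A:1 Mu:1 Ld:0 B:1 rd:0 wr:3>
#2 MUL src=r6,r6 held:RD_PORT  <A:1 Mu:1 Ld:0 B:1 rd:0 wr:3>
#3 MEM src=r4 held:FU  <A:1 Mu:1 Ld:0 B:1 rd:0 wr:3>
#4 MUL src=r0,r6 held:RD_PORT  <A:1 Mu:1 Ld:0 B:1 rd:0 wr:3>
#5 MUL src=r1,r4 held:RD_PORT  <A:1 Mu:1 Ld:0 B:1 rd:0 wr:3>
#6 MUL src=r1,r2 held:RD_PORT  <A:1 Mu:1 Ld:0 B:1 rd:0 wr:3>
#7 BR src=r3,r1 held:RD_PORT  <A:1 Mu:1 Ld:0 B:1 rd:0 wr:3>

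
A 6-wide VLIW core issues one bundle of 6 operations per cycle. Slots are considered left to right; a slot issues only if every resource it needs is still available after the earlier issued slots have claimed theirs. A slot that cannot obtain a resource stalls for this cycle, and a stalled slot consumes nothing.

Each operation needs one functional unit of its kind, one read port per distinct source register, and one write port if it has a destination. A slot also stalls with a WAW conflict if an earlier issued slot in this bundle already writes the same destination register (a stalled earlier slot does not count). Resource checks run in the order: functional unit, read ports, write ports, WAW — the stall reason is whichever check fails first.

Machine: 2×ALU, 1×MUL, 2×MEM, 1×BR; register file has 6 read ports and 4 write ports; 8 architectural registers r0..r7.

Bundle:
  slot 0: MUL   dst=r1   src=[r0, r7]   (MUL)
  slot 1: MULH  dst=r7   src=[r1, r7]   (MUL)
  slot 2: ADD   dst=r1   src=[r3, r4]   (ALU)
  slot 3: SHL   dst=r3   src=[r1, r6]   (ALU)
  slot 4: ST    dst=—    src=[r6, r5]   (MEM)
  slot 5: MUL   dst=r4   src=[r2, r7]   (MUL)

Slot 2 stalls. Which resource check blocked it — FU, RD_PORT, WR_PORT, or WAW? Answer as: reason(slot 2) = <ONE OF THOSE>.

slot 0 (MUL): ISSUE — free A2,Mu0,Ld2,B1 rp4 wp3
slot 1 (MUL): stall FU — free A2,Mu0,Ld2,B1 rp4 wp3
slot 2 (ALU): stall WAW — free A2,Mu0,Ld2,B1 rp4 wp3
slot 3 (ALU): ISSUE — free A1,Mu0,Ld2,B1 rp2 wp2
slot 4 (MEM): ISSUE — free A1,Mu0,Ld1,B1 rp0 wp2
slot 5 (MUL): stall FU — free A1,Mu0,Ld1,B1 rp0 wp2

reason(slot 2) = WAW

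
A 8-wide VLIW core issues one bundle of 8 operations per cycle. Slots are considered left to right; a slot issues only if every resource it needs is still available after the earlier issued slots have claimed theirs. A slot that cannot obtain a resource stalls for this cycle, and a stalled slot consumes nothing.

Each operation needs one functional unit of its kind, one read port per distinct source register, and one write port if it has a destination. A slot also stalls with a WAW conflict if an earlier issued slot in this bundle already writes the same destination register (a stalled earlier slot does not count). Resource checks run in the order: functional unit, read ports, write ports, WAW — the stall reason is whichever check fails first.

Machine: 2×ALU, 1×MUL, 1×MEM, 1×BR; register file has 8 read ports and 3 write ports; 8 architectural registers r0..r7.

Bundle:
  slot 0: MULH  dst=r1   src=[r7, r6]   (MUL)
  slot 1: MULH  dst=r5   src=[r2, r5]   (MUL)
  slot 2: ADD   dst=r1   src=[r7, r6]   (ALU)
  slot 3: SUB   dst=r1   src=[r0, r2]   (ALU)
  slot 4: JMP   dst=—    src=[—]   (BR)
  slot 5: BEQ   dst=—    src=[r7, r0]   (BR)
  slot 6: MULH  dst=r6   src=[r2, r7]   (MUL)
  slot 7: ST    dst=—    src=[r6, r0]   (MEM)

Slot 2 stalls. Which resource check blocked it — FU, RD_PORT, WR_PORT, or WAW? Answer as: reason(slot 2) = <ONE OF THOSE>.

reason(slot 2) = WAW

#0 MUL src=r7,r6 dispatched  <A:2 Mu:0 Ld:1 B:1 rd:6 wr:2>
#1 MUL src=r2,r5 held:FU  <A:2 Mu:0 Ld:1 B:1 rd:6 wr:2>
#2 ALU src=r7,r6 held:WAW  <A:2 Mu:0 Ld:1 B:1 rd:6 wr:2>
#3 ALU src=r0,r2 held:WAW  <A:2 Mu:0 Ld:1 B:1 rd:6 wr:2>
#4 BR src=- dispatched  <A:2 Mu:0 Ld:1 B:0 rd:6 wr:2>
#5 BR src=r7,r0 held:FU  <A:2 Mu:0 Ld:1 B:0 rd:6 wr:2>
#6 MUL src=r2,r7 held:FU  <A:2 Mu:0 Ld:1 B:0 rd:6 wr:2>
#7 MEM src=r6,r0 dispatched  <A:2 Mu:0 Ld:0 B:0 rd:4 wr:2>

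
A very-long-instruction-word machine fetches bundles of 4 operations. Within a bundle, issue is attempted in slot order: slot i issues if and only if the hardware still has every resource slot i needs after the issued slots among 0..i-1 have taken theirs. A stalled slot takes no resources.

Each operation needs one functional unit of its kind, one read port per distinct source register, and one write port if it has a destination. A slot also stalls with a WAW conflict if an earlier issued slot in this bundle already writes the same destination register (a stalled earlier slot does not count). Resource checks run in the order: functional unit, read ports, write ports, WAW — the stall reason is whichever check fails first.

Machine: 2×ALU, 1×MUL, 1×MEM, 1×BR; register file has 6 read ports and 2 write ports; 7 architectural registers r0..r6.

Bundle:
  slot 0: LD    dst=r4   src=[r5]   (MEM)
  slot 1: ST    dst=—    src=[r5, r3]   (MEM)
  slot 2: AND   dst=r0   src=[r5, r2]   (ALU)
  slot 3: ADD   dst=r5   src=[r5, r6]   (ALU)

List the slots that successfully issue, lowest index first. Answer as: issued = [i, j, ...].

issued = [0, 2]

(0) want 1×MEM +1rd +1wr — yes → AL2|MU1|ME0|BR1|rd5|wr1
(1) want 1×MEM +2rd +0wr — FU → AL2|MU1|ME0|BR1|rd5|wr1
(2) want 1×ALU +2rd +1wr — yes → AL1|MU1|ME0|BR1|rd3|wr0
(3) want 1×ALU +2rd +1wr — WR_PORT → AL1|MU1|ME0|BR1|rd3|wr0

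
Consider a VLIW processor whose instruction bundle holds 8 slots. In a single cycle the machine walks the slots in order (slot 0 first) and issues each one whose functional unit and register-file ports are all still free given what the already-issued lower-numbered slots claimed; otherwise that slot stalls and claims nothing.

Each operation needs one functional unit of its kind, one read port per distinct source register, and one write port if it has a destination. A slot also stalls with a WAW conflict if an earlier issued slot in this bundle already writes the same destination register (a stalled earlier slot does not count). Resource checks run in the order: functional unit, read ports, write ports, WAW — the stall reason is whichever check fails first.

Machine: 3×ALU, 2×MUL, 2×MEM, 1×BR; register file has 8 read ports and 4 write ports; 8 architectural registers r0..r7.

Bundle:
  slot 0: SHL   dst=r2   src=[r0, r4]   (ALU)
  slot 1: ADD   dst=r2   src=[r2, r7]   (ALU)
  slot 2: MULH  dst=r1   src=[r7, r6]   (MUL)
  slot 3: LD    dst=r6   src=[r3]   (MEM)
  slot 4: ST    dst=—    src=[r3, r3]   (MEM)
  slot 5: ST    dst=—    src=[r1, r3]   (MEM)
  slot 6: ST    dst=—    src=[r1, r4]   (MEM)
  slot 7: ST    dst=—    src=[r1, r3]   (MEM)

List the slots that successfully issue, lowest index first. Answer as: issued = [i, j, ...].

(0) want 1×ALU +2rd +1wr — yes → AL2|MU2|ME2|BR1|rd6|wr3
(1) want 1×ALU +2rd +1wr — WAW → AL2|MU2|ME2|BR1|rd6|wr3
(2) want 1×MUL +2rd +1wr — yes → AL2|MU1|ME2|BR1|rd4|wr2
(3) want 1×MEM +1rd +1wr — yes → AL2|MU1|ME1|BR1|rd3|wr1
(4) want 1×MEM +1rd +0wr — yes → AL2|MU1|ME0|BR1|rd2|wr1
(5) want 1×MEM +2rd +0wr — FU → AL2|MU1|ME0|BR1|rd2|wr1
(6) want 1×MEM +2rd +0wr — FU → AL2|MU1|ME0|BR1|rd2|wr1
(7) want 1×MEM +2rd +0wr — FU → AL2|MU1|ME0|BR1|rd2|wr1

issued = [0, 2, 3, 4]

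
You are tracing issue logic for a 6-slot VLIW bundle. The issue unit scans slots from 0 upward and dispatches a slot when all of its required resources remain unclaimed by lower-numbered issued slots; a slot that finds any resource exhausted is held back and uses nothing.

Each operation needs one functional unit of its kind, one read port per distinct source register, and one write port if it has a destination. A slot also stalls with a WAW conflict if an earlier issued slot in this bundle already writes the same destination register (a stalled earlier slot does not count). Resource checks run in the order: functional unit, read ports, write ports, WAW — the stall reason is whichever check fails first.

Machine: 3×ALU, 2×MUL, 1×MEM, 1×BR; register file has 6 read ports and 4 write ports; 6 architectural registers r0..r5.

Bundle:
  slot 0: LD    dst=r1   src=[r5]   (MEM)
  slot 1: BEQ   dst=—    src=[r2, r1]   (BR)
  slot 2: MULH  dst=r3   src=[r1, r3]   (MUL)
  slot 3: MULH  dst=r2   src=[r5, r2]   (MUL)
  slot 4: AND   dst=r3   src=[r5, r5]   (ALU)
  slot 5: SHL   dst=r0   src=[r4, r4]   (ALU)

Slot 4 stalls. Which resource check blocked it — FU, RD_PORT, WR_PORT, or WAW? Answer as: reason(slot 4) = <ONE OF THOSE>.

  0. MEM→r1 ⇒ go  {3A/2Mu/0Ld/1B | 5r 3w}
  1. BR ⇒ go  {3A/2Mu/0Ld/0B | 3r 3w}
  2. MUL→r3 ⇒ go  {3A/1Mu/0Ld/0B | 1r 2w}
  3. MUL→r2 ⇒ no(RD_PORT)  {3A/1Mu/0Ld/0B | 1r 2w}
  4. ALU→r3 ⇒ no(WAW)  {3A/1Mu/0Ld/0B | 1r 2w}
  5. ALU→r0 ⇒ go  {2A/1Mu/0Ld/0B | 0r 1w}

reason(slot 4) = WAW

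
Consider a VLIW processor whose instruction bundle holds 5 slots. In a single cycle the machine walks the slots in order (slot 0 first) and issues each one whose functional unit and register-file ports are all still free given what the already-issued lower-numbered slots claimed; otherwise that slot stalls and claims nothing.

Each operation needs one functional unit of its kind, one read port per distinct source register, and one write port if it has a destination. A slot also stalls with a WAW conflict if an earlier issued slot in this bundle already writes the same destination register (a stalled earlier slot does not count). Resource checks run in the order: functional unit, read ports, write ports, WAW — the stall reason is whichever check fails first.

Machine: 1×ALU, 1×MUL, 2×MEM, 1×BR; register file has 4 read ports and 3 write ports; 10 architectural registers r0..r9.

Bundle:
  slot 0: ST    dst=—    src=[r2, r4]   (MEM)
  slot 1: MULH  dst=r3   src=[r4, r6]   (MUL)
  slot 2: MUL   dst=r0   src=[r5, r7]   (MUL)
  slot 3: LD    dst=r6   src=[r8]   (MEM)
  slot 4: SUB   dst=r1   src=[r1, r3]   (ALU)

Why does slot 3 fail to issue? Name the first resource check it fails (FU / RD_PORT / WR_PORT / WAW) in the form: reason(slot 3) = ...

reason(slot 3) = RD_PORT

  0. MEM ⇒ go  {1A/1Mu/1Ld/1B | 2r 3w}
  1. MUL→r3 ⇒ go  {1A/0Mu/1Ld/1B | 0r 2w}
  2. MUL→r0 ⇒ no(FU)  {1A/0Mu/1Ld/1B | 0r 2w}
  3. MEM→r6 ⇒ no(RD_PORT)  {1A/0Mu/1Ld/1B | 0r 2w}
  4. ALU→r1 ⇒ no(RD_PORT)  {1A/0Mu/1Ld/1B | 0r 2w}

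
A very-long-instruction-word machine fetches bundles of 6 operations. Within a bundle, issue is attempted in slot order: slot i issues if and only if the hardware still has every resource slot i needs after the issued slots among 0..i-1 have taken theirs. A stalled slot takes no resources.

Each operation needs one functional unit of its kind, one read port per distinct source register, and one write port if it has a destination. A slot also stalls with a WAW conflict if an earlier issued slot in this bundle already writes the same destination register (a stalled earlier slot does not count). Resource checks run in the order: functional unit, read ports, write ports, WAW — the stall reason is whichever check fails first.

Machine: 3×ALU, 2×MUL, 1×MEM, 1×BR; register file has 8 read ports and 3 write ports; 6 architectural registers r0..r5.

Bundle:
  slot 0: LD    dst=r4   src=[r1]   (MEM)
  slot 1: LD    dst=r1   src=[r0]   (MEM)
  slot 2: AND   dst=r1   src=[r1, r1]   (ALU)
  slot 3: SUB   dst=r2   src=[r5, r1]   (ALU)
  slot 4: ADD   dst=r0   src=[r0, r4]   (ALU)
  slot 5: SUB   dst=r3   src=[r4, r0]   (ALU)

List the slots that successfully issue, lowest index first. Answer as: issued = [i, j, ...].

  0. MEM→r4 ⇒ go  {3A/2Mu/0Ld/1B | 7r 2w}
  1. MEM→r1 ⇒ no(FU)  {3A/2Mu/0Ld/1B | 7r 2w}
  2. ALU→r1 ⇒ go  {2A/2Mu/0Ld/1B | 6r 1w}
  3. ALU→r2 ⇒ go  {1A/2Mu/0Ld/1B | 4r 0w}
  4. ALU→r0 ⇒ no(WR_PORT)  {1A/2Mu/0Ld/1B | 4r 0w}
  5. ALU→r3 ⇒ no(WR_PORT)  {1A/2Mu/0Ld/1B | 4r 0w}

issued = [0, 2, 3]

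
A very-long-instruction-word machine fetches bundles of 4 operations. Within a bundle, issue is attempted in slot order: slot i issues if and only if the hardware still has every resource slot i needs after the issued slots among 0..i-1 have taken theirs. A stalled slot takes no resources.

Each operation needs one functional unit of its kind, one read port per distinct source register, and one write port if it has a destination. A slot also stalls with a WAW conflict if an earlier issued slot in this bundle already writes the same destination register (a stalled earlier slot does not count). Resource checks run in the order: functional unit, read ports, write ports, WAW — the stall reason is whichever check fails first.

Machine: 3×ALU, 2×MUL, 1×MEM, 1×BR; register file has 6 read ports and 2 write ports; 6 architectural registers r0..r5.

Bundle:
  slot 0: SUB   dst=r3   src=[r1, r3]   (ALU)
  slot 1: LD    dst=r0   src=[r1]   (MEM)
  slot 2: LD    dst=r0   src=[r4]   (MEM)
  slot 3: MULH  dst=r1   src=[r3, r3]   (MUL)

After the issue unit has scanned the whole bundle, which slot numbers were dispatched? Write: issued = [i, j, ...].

issued = [0, 1]

  0. ALU→r3 ⇒ go  {2A/2Mu/1Ld/1B | 4r 1w}
  1. MEM→r0 ⇒ go  {2A/2Mu/0Ld/1B | 3r 0w}
  2. MEM→r0 ⇒ no(FU)  {2A/2Mu/0Ld/1B | 3r 0w}
  3. MUL→r1 ⇒ no(WR_PORT)  {2A/2Mu/0Ld/1B | 3r 0w}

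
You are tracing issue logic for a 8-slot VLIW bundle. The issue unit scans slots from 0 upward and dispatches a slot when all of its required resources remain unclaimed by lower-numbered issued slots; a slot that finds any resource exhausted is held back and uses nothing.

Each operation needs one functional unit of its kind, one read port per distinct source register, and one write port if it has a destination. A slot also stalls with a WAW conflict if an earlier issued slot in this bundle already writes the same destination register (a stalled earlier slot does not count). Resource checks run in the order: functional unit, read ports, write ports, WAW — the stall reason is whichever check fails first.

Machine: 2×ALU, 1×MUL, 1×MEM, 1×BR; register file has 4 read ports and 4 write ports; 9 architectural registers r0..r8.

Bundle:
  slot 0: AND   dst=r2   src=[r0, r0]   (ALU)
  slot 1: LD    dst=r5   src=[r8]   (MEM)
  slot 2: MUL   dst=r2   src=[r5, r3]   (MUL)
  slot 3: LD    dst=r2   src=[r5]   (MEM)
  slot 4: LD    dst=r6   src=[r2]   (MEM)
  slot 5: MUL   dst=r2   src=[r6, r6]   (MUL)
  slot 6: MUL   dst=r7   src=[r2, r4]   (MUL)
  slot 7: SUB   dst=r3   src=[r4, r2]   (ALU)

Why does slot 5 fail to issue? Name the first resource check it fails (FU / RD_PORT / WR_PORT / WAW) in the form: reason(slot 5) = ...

#0 ALU src=r0,r0 dispatched  <A:1 Mu:1 Ld:1 B:1 rd:3 wr:3>
#1 MEM src=r8 dispatched  <A:1 Mu:1 Ld:0 B:1 rd:2 wr:2>
#2 MUL src=r5,r3 held:WAW  <A:1 Mu:1 Ld:0 B:1 rd:2 wr:2>
#3 MEM src=r5 held:FU  <A:1 Mu:1 Ld:0 B:1 rd:2 wr:2>
#4 MEM src=r2 held:FU  <A:1 Mu:1 Ld:0 B:1 rd:2 wr:2>
#5 MUL src=r6,r6 held:WAW  <A:1 Mu:1 Ld:0 B:1 rd:2 wr:2>
#6 MUL src=r2,r4 dispatched  <A:1 Mu:0 Ld:0 B:1 rd:0 wr:1>
#7 ALU src=r4,r2 held:RD_PORT  <A:1 Mu:0 Ld:0 B:1 rd:0 wr:1>

reason(slot 5) = WAW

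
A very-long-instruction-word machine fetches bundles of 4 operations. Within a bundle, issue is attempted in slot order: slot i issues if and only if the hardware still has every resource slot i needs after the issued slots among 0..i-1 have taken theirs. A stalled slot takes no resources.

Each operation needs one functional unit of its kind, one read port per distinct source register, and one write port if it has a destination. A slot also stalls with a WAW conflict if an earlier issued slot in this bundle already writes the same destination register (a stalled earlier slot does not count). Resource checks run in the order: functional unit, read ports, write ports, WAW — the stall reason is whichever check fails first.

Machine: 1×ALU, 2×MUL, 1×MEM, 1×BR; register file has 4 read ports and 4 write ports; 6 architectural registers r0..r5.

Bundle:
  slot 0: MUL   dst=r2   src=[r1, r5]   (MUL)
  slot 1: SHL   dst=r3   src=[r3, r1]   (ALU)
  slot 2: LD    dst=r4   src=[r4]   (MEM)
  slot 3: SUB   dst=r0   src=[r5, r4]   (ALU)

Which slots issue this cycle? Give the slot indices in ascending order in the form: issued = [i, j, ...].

issued = [0, 1]

(0) want 1×MUL +2rd +1wr — yes → AL1|MU1|ME1|BR1|rd2|wr3
(1) want 1×ALU +2rd +1wr — yes → AL0|MU1|ME1|BR1|rd0|wr2
(2) want 1×MEM +1rd +1wr — RD_PORT → AL0|MU1|ME1|BR1|rd0|wr2
(3) want 1×ALU +2rd +1wr — FU → AL0|MU1|ME1|BR1|rd0|wr2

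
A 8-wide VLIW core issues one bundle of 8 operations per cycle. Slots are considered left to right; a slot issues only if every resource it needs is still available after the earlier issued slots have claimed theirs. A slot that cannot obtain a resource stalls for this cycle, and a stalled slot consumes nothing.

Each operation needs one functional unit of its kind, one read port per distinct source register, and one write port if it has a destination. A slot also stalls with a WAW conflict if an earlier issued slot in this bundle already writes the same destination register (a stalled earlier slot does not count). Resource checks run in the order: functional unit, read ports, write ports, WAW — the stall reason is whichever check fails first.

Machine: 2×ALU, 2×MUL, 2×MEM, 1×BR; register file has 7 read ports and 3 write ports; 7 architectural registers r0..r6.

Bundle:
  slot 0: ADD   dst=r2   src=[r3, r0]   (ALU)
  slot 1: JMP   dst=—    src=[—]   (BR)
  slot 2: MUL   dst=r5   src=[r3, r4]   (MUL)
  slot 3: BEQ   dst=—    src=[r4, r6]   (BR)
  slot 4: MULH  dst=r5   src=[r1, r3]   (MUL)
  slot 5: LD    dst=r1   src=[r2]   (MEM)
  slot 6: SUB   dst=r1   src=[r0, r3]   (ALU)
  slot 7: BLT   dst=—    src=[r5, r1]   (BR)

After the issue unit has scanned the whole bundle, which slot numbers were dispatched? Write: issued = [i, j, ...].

[0] ALU needs rd=2 wr=1: ok; after: ALU=1 MUL=2 MEM=2 BR=1, R=5, W=2
[1] BR needs rd=0 wr=0: ok; after: ALU=1 MUL=2 MEM=2 BR=0, R=5, W=2
[2] MUL needs rd=2 wr=1: ok; after: ALU=1 MUL=1 MEM=2 BR=0, R=3, W=1
[3] BR needs rd=2 wr=0: FU; after: ALU=1 MUL=1 MEM=2 BR=0, R=3, W=1
[4] MUL needs rd=2 wr=1: WAW; after: ALU=1 MUL=1 MEM=2 BR=0, R=3, W=1
[5] MEM needs rd=1 wr=1: ok; after: ALU=1 MUL=1 MEM=1 BR=0, R=2, W=0
[6] ALU needs rd=2 wr=1: WR_PORT; after: ALU=1 MUL=1 MEM=1 BR=0, R=2, W=0
[7] BR needs rd=2 wr=0: FU; after: ALU=1 MUL=1 MEM=1 BR=0, R=2, W=0

issued = [0, 1, 2, 5]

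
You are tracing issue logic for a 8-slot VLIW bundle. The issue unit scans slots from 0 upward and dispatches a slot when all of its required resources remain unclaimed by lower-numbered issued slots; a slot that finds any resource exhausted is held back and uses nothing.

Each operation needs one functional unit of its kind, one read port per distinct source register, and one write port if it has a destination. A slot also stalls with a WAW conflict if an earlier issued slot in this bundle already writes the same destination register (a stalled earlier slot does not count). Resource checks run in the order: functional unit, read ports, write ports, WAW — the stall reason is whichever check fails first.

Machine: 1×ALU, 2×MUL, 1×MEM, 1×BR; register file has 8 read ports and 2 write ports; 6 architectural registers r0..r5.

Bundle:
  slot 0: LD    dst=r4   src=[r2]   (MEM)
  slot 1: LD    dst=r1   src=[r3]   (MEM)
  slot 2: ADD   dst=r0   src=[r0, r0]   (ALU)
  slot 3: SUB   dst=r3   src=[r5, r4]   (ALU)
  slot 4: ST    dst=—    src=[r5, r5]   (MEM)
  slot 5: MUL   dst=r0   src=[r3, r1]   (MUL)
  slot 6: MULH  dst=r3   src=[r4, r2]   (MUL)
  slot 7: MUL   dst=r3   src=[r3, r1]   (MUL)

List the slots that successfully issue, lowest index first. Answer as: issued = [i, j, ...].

issued = [0, 2]

slot 0 (MEM): ISSUE — free A1,Mu2,Ld0,B1 rp7 wp1
slot 1 (MEM): stall FU — free A1,Mu2,Ld0,B1 rp7 wp1
slot 2 (ALU): ISSUE — free A0,Mu2,Ld0,B1 rp6 wp0
slot 3 (ALU): stall FU — free A0,Mu2,Ld0,B1 rp6 wp0
slot 4 (MEM): stall FU — free A0,Mu2,Ld0,B1 rp6 wp0
slot 5 (MUL): stall WR_PORT — free A0,Mu2,Ld0,B1 rp6 wp0
slot 6 (MUL): stall WR_PORT — free A0,Mu2,Ld0,B1 rp6 wp0
slot 7 (MUL): stall WR_PORT — free A0,Mu2,Ld0,B1 rp6 wp0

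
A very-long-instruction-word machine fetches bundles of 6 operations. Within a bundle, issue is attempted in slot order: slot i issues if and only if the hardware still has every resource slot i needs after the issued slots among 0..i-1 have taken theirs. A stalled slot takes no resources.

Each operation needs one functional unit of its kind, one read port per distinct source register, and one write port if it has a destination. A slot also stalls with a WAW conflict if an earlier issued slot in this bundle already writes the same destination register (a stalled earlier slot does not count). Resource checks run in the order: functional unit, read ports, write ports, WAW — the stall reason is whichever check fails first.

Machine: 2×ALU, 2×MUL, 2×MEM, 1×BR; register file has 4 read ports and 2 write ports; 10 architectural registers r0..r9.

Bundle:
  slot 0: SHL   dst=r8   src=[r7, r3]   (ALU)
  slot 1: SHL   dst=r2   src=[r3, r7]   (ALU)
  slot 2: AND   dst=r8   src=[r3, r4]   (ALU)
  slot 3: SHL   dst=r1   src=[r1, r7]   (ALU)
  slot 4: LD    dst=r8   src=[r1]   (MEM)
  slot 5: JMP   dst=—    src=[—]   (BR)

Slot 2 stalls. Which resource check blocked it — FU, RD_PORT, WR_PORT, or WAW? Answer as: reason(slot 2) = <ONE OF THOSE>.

(0) want 1×ALU +2rd +1wr — yes → AL1|MU2|ME2|BR1|rd2|wr1
(1) want 1×ALU +2rd +1wr — yes → AL0|MU2|ME2|BR1|rd0|wr0
(2) want 1×ALU +2rd +1wr — FU → AL0|MU2|ME2|BR1|rd0|wr0
(3) want 1×ALU +2rd +1wr — FU → AL0|MU2|ME2|BR1|rd0|wr0
(4) want 1×MEM +1rd +1wr — RD_PORT → AL0|MU2|ME2|BR1|rd0|wr0
(5) want 1×BR +0rd +0wr — yes → AL0|MU2|ME2|BR0|rd0|wr0

reason(slot 2) = FU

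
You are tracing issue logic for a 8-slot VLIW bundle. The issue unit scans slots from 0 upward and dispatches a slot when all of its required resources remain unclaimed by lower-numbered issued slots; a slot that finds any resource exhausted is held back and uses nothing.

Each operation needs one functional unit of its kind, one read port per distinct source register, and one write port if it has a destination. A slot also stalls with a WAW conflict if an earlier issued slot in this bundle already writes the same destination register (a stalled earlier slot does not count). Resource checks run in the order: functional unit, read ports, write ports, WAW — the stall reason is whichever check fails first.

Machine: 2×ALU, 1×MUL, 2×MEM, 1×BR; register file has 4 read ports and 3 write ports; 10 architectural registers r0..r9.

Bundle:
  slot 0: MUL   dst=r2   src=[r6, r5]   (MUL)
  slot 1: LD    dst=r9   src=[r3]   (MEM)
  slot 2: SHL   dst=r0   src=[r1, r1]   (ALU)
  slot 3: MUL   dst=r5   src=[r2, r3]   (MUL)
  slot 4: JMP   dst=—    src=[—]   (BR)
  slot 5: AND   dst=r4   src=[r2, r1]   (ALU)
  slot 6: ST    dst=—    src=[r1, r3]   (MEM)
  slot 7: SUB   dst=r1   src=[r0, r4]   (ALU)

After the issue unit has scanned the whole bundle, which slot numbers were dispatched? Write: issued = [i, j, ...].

  0. MUL→r2 ⇒ go  {2A/0Mu/2Ld/1B | 2r 2w}
  1. MEM→r9 ⇒ go  {2A/0Mu/1Ld/1B | 1r 1w}
  2. ALU→r0 ⇒ go  {1A/0Mu/1Ld/1B | 0r 0w}
  3. MUL→r5 ⇒ no(FU)  {1A/0Mu/1Ld/1B | 0r 0w}
  4. BR ⇒ go  {1A/0Mu/1Ld/0B | 0r 0w}
  5. ALU→r4 ⇒ no(RD_PORT)  {1A/0Mu/1Ld/0B | 0r 0w}
  6. MEM ⇒ no(RD_PORT)  {1A/0Mu/1Ld/0B | 0r 0w}
  7. ALU→r1 ⇒ no(RD_PORT)  {1A/0Mu/1Ld/0B | 0r 0w}

issued = [0, 1, 2, 4]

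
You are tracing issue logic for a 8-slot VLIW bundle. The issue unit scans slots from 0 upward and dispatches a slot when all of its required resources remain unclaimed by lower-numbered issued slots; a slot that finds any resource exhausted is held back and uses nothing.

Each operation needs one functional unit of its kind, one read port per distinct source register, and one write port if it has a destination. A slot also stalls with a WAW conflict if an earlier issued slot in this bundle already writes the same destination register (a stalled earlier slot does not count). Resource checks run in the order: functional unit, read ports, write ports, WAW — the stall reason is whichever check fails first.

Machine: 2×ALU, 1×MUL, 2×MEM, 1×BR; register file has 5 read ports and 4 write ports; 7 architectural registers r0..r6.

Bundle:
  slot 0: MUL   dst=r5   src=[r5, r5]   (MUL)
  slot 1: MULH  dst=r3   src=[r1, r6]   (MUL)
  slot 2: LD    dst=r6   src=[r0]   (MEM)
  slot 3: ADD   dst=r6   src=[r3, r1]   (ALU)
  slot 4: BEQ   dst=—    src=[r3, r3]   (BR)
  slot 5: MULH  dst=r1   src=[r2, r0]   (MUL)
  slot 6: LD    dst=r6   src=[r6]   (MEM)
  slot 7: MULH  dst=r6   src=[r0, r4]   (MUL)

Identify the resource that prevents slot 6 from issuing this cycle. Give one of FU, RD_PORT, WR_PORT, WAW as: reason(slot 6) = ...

reason(slot 6) = WAW

[0] MUL needs rd=1 wr=1: ok; after: ALU=2 MUL=0 MEM=2 BR=1, R=4, W=3
[1] MUL needs rd=2 wr=1: FU; after: ALU=2 MUL=0 MEM=2 BR=1, R=4, W=3
[2] MEM needs rd=1 wr=1: ok; after: ALU=2 MUL=0 MEM=1 BR=1, R=3, W=2
[3] ALU needs rd=2 wr=1: WAW; after: ALU=2 MUL=0 MEM=1 BR=1, R=3, W=2
[4] BR needs rd=1 wr=0: ok; after: ALU=2 MUL=0 MEM=1 BR=0, R=2, W=2
[5] MUL needs rd=2 wr=1: FU; after: ALU=2 MUL=0 MEM=1 BR=0, R=2, W=2
[6] MEM needs rd=1 wr=1: WAW; after: ALU=2 MUL=0 MEM=1 BR=0, R=2, W=2
[7] MUL needs rd=2 wr=1: FU; after: ALU=2 MUL=0 MEM=1 BR=0, R=2, W=2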